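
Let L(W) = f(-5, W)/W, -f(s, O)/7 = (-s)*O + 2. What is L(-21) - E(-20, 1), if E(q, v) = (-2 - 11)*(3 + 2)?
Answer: 92/3 ≈ 30.667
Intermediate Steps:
f(s, O) = -14 + 7*O*s (f(s, O) = -7*((-s)*O + 2) = -7*(-O*s + 2) = -7*(2 - O*s) = -14 + 7*O*s)
L(W) = (-14 - 35*W)/W (L(W) = (-14 + 7*W*(-5))/W = (-14 - 35*W)/W)
E(q, v) = -65 (E(q, v) = -13*5 = -65)
L(-21) - E(-20, 1) = (-35 - 14/(-21)) - 1*(-65) = (-35 - 14*(-1/21)) + 65 = (-35 + 2/3) + 65 = -103/3 + 65 = 92/3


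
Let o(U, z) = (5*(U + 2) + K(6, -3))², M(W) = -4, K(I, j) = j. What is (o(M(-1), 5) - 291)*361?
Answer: -44042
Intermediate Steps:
o(U, z) = (7 + 5*U)² (o(U, z) = (5*(U + 2) - 3)² = (5*(2 + U) - 3)² = ((10 + 5*U) - 3)² = (7 + 5*U)²)
(o(M(-1), 5) - 291)*361 = ((7 + 5*(-4))² - 291)*361 = ((7 - 20)² - 291)*361 = ((-13)² - 291)*361 = (169 - 291)*361 = -122*361 = -44042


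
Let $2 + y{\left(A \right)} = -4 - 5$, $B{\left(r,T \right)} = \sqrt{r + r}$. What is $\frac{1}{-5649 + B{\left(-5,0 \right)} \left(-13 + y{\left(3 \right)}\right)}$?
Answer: $\frac{i}{3 \left(- 1883 i + 8 \sqrt{10}\right)} \approx -0.00017699 + 2.3779 \cdot 10^{-6} i$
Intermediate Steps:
$B{\left(r,T \right)} = \sqrt{2} \sqrt{r}$ ($B{\left(r,T \right)} = \sqrt{2 r} = \sqrt{2} \sqrt{r}$)
$y{\left(A \right)} = -11$ ($y{\left(A \right)} = -2 - 9 = -11$)
$\frac{1}{-5649 + B{\left(-5,0 \right)} \left(-13 + y{\left(3 \right)}\right)} = \frac{1}{-5649 + \sqrt{2} \sqrt{-5} \left(-13 - 11\right)} = \frac{1}{-5649 + \sqrt{2} i \sqrt{5} \left(-24\right)} = \frac{1}{-5649 + i \sqrt{10} \left(-24\right)} = \frac{1}{-5649 - 24 i \sqrt{10}}$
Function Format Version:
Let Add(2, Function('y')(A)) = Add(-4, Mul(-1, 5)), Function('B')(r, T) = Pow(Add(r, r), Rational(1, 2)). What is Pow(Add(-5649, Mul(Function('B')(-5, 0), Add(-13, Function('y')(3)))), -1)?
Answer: Mul(Rational(1, 3), I, Pow(Add(Mul(-1883, I), Mul(8, Pow(10, Rational(1, 2)))), -1)) ≈ Add(-0.00017699, Mul(2.3779e-6, I))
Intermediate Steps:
Function('B')(r, T) = Mul(Pow(2, Rational(1, 2)), Pow(r, Rational(1, 2))) (Function('B')(r, T) = Pow(Mul(2, r), Rational(1, 2)) = Mul(Pow(2, Rational(1, 2)), Pow(r, Rational(1, 2))))
Function('y')(A) = -11 (Function('y')(A) = Add(-2, Add(-4, Mul(-1, 5))) = Add(-2, Add(-4, -5)) = Add(-2, -9) = -11)
Pow(Add(-5649, Mul(Function('B')(-5, 0), Add(-13, Function('y')(3)))), -1) = Pow(Add(-5649, Mul(Mul(Pow(2, Rational(1, 2)), Pow(-5, Rational(1, 2))), Add(-13, -11))), -1) = Pow(Add(-5649, Mul(Mul(Pow(2, Rational(1, 2)), Mul(I, Pow(5, Rational(1, 2)))), -24)), -1) = Pow(Add(-5649, Mul(Mul(I, Pow(10, Rational(1, 2))), -24)), -1) = Pow(Add(-5649, Mul(-24, I, Pow(10, Rational(1, 2)))), -1)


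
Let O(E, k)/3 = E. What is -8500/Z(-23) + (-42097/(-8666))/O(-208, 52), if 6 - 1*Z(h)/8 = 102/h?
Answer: -68832259/675948 ≈ -101.83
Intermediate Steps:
O(E, k) = 3*E
Z(h) = 48 - 816/h
-8500/Z(-23) + (-42097/(-8666))/O(-208, 52) = -8500/(48 - 816/(-23)) + (-42097/(-8666))/((3*(-208))) = -8500/(48 - 816*(-1/23)) - 42097*(-1/8666)/(-624) = -8500/(48 + 816/23) + (42097/8666)*(-1/624) = -8500/1920/23 - 42097/5407584 = -8500*23/1920 - 42097/5407584 = -9775/96 - 42097/5407584 = -68832259/675948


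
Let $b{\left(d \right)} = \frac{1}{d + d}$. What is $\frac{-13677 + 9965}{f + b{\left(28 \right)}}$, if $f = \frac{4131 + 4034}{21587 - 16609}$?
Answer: $- \frac{517393408}{231109} \approx -2238.7$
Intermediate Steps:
$b{\left(d \right)} = \frac{1}{2 d}$
$f = \frac{8165}{4978} \approx 1.6402$
$\frac{-13677 + 9965}{f + b{\left(28 \right)}} = \frac{-13677 + 9965}{\frac{8165}{4978} + \frac{1}{2 \cdot 28}} = - \frac{3712}{\frac{8165}{4978} + \frac{1}{2} \cdot \frac{1}{28}} = - \frac{3712}{\frac{8165}{4978} + \frac{1}{56}} = - \frac{3712}{\frac{231109}{139384}} = \left(-3712\right) \frac{139384}{231109} = - \frac{517393408}{231109}$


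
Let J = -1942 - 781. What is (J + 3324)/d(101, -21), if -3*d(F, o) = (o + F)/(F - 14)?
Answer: -156861/80 ≈ -1960.8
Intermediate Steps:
d(F, o) = -(F + o)/(3*(-14 + F)) (d(F, o) = -(o + F)/(3*(F - 14)) = -(F + o)/(3*(-14 + F)))
J = -2723
(J + 3324)/d(101, -21) = (-2723 + 3324)/(((-1*101 - 1*(-21))/(3*(-14 + 101)))) = 601/(((1/3)*(-101 + 21)/87)) = 601/(((1/3)*(1/87)*(-80))) = 601/(-80/261) = 601*(-261/80) = -156861/80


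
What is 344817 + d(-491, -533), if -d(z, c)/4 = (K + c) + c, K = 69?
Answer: 348805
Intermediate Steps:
d(z, c) = -276 - 8*c (d(z, c) = -4*((69 + c) + c) = -4*(69 + 2*c) = -276 - 8*c)
344817 + d(-491, -533) = 344817 + (-276 - 8*(-533)) = 344817 + (-276 + 4264) = 344817 + 3988 = 348805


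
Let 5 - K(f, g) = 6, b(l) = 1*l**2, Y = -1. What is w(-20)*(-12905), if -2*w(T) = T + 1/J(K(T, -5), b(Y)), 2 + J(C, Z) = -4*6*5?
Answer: -31501105/244 ≈ -1.2910e+5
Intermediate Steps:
b(l) = l**2
K(f, g) = -1 (K(f, g) = 5 - 1*6 = 5 - 6 = -1)
J(C, Z) = -122 (J(C, Z) = -2 - 4*6*5 = -2 - 24*5 = -2 - 120 = -122)
w(T) = 1/244 - T/2 (w(T) = -(T + 1/(-122))/2 = -(T - 1/122)/2 = -(-1/122 + T)/2 = 1/244 - T/2)
w(-20)*(-12905) = (1/244 - 1/2*(-20))*(-12905) = (1/244 + 10)*(-12905) = (2441/244)*(-12905) = -31501105/244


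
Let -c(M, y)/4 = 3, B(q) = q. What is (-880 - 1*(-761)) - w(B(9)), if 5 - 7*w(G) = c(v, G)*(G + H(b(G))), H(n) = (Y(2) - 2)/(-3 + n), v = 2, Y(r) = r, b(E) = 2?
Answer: -946/7 ≈ -135.14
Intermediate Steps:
c(M, y) = -12 (c(M, y) = -4*3 = -12)
H(n) = 0 (H(n) = (2 - 2)/(-3 + n) = 0/(-3 + n) = 0)
w(G) = 5/7 + 12*G/7 (w(G) = 5/7 - (-12)*(G + 0)/7 = 5/7 - (-12)*G/7 = 5/7 + 12*G/7)
(-880 - 1*(-761)) - w(B(9)) = (-880 - 1*(-761)) - (5/7 + (12/7)*9) = (-880 + 761) - (5/7 + 108/7) = -119 - 1*113/7 = -119 - 113/7 = -946/7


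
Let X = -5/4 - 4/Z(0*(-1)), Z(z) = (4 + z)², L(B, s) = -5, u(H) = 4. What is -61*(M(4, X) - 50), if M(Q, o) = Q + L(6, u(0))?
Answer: 3111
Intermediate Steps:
X = -3/2 (X = -5/4 - 4/(4 + 0*(-1))² = -5*¼ - 4/(4 + 0)² = -5/4 - 4/(4²) = -5/4 - 4/16 = -5/4 - 4*1/16 = -5/4 - ¼ = -3/2 ≈ -1.5000)
M(Q, o) = -5 + Q (M(Q, o) = Q - 5 = -5 + Q)
-61*(M(4, X) - 50) = -61*((-5 + 4) - 50) = -61*(-1 - 50) = -61*(-51) = 3111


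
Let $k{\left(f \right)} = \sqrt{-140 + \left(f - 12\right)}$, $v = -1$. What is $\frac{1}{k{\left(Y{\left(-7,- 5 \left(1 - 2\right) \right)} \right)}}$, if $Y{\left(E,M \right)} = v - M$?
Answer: $- \frac{i \sqrt{158}}{158} \approx - 0.079556 i$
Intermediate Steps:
$Y{\left(E,M \right)} = -1 - M$
$k{\left(f \right)} = \sqrt{-152 + f}$ ($k{\left(f \right)} = \sqrt{-140 + \left(f - 12\right)} = \sqrt{-140 + \left(-12 + f\right)} = \sqrt{-152 + f}$)
$\frac{1}{k{\left(Y{\left(-7,- 5 \left(1 - 2\right) \right)} \right)}} = \frac{1}{\sqrt{-152 - \left(1 - 5 \left(1 - 2\right)\right)}} = \frac{1}{\sqrt{-152 - \left(1 - -5\right)}} = \frac{1}{\sqrt{-152 - 6}} = \frac{1}{\sqrt{-158}} = \frac{1}{i \sqrt{158}} = - \frac{i \sqrt{158}}{158}$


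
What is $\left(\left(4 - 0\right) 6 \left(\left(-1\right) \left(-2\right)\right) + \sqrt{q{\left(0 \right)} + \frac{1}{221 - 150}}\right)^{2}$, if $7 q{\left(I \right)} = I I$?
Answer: $\frac{\left(3408 + \sqrt{71}\right)^{2}}{5041} \approx 2315.4$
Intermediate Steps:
$q{\left(I \right)} = \frac{I^{2}}{7}$ ($q{\left(I \right)} = \frac{I I}{7} = \frac{I^{2}}{7}$)
$\left(\left(4 - 0\right) 6 \left(\left(-1\right) \left(-2\right)\right) + \sqrt{q{\left(0 \right)} + \frac{1}{221 - 150}}\right)^{2} = \left(\left(4 - 0\right) 6 \left(\left(-1\right) \left(-2\right)\right) + \sqrt{\frac{0^{2}}{7} + \frac{1}{221 - 150}}\right)^{2} = \left(\left(4 + 0\right) 6 \cdot 2 + \sqrt{\frac{1}{7} \cdot 0 + \frac{1}{71}}\right)^{2} = \left(4 \cdot 6 \cdot 2 + \sqrt{0 + \frac{1}{71}}\right)^{2} = \left(24 \cdot 2 + \sqrt{\frac{1}{71}}\right)^{2} = \left(48 + \frac{\sqrt{71}}{71}\right)^{2}$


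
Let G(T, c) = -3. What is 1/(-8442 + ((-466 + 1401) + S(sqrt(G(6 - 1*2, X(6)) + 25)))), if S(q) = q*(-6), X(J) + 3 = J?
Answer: -7507/56354257 + 6*sqrt(22)/56354257 ≈ -0.00013271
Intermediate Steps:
X(J) = -3 + J
S(q) = -6*q
1/(-8442 + ((-466 + 1401) + S(sqrt(G(6 - 1*2, X(6)) + 25)))) = 1/(-8442 + ((-466 + 1401) - 6*sqrt(-3 + 25))) = 1/(-8442 + (935 - 6*sqrt(22))) = 1/(-7507 - 6*sqrt(22))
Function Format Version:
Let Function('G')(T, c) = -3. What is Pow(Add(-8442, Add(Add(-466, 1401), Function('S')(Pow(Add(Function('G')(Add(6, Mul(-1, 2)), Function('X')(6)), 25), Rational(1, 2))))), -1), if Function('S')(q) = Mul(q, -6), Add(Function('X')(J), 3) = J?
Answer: Add(Rational(-7507, 56354257), Mul(Rational(6, 56354257), Pow(22, Rational(1, 2)))) ≈ -0.00013271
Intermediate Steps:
Function('X')(J) = Add(-3, J)
Function('S')(q) = Mul(-6, q)
Pow(Add(-8442, Add(Add(-466, 1401), Function('S')(Pow(Add(Function('G')(Add(6, Mul(-1, 2)), Function('X')(6)), 25), Rational(1, 2))))), -1) = Pow(Add(-8442, Add(Add(-466, 1401), Mul(-6, Pow(Add(-3, 25), Rational(1, 2))))), -1) = Pow(Add(-8442, Add(935, Mul(-6, Pow(22, Rational(1, 2))))), -1) = Pow(Add(-7507, Mul(-6, Pow(22, Rational(1, 2)))), -1)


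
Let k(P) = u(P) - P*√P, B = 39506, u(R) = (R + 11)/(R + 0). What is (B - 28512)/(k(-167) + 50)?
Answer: 15616998988/129964337643 - 51204148222*I*√167/129964337643 ≈ 0.12016 - 5.0914*I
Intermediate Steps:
u(R) = (11 + R)/R
k(P) = -P^(3/2) + (11 + P)/P (k(P) = (11 + P)/P - P*√P = (11 + P)/P - P^(3/2) = -P^(3/2) + (11 + P)/P)
(B - 28512)/(k(-167) + 50) = (39506 - 28512)/((11 - 167 - (-167)^(5/2))/(-167) + 50) = 10994/(-(11 - 167 - 27889*I*√167)/167 + 50) = 10994/(-(-156 - 27889*I*√167)/167 + 50) = 10994/((156/167 + 167*I*√167) + 50) = 10994/(8506/167 + 167*I*√167)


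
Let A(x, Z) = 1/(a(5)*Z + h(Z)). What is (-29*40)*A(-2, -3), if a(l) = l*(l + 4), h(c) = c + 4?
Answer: 580/67 ≈ 8.6567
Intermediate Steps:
h(c) = 4 + c
a(l) = l*(4 + l)
A(x, Z) = 1/(4 + 46*Z) (A(x, Z) = 1/((5*(4 + 5))*Z + (4 + Z)) = 1/((5*9)*Z + (4 + Z)) = 1/(45*Z + (4 + Z)) = 1/(4 + 46*Z))
(-29*40)*A(-2, -3) = (-29*40)*(1/(2*(2 + 23*(-3)))) = -580/(2 - 69) = -580/(-67) = -580*(-1)/67 = -1160*(-1/134) = 580/67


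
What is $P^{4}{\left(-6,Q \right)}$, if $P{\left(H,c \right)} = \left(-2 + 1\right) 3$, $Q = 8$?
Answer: $81$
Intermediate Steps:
$P{\left(H,c \right)} = -3$ ($P{\left(H,c \right)} = \left(-1\right) 3 = -3$)
$P^{4}{\left(-6,Q \right)} = \left(-3\right)^{4} = 81$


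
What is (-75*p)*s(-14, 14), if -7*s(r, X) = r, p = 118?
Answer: -17700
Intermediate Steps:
s(r, X) = -r/7
(-75*p)*s(-14, 14) = (-75*118)*(-⅐*(-14)) = -8850*2 = -17700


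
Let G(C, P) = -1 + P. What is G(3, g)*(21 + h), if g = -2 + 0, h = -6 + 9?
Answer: -72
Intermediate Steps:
h = 3
g = -2
G(3, g)*(21 + h) = (-1 - 2)*(21 + 3) = -3*24 = -72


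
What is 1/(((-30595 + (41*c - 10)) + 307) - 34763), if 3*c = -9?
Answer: -1/65184 ≈ -1.5341e-5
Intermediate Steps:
c = -3 (c = (⅓)*(-9) = -3)
1/(((-30595 + (41*c - 10)) + 307) - 34763) = 1/(((-30595 + (41*(-3) - 10)) + 307) - 34763) = 1/(((-30595 + (-123 - 10)) + 307) - 34763) = 1/(((-30595 - 133) + 307) - 34763) = 1/((-30728 + 307) - 34763) = 1/(-30421 - 34763) = 1/(-65184) = -1/65184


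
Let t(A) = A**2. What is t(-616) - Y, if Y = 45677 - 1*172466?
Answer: 506245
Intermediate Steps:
Y = -126789 (Y = 45677 - 172466 = -126789)
t(-616) - Y = (-616)**2 - 1*(-126789) = 379456 + 126789 = 506245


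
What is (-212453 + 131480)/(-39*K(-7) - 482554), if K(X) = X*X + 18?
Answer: 80973/485167 ≈ 0.16690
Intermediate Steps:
K(X) = 18 + X² (K(X) = X² + 18 = 18 + X²)
(-212453 + 131480)/(-39*K(-7) - 482554) = (-212453 + 131480)/(-39*(18 + (-7)²) - 482554) = -80973/(-39*(18 + 49) - 482554) = -80973/(-39*67 - 482554) = -80973/(-2613 - 482554) = -80973/(-485167) = -80973*(-1/485167) = 80973/485167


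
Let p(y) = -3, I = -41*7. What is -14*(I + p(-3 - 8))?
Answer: 4060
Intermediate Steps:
I = -287
-14*(I + p(-3 - 8)) = -14*(-287 - 3) = -14*(-290) = 4060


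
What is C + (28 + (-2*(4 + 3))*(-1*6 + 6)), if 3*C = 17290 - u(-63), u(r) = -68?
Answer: 5814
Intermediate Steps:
C = 5786 (C = (17290 - 1*(-68))/3 = (17290 + 68)/3 = (⅓)*17358 = 5786)
C + (28 + (-2*(4 + 3))*(-1*6 + 6)) = 5786 + (28 + (-2*(4 + 3))*(-1*6 + 6)) = 5786 + (28 + (-2*7)*(-6 + 6)) = 5786 + (28 - 14*0) = 5786 + (28 + 0) = 5786 + 28 = 5814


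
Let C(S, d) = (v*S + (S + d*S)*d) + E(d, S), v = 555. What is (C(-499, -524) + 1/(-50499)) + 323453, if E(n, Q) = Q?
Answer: -6903513213562/50499 ≈ -1.3671e+8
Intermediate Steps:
C(S, d) = 556*S + d*(S + S*d) (C(S, d) = (555*S + (S + d*S)*d) + S = (555*S + (S + S*d)*d) + S = (555*S + d*(S + S*d)) + S = 556*S + d*(S + S*d))
(C(-499, -524) + 1/(-50499)) + 323453 = (-499*(556 - 524 + (-524)²) + 1/(-50499)) + 323453 = (-499*(556 - 524 + 274576) - 1/50499) + 323453 = (-499*274608 - 1/50499) + 323453 = (-137029392 - 1/50499) + 323453 = -6919847266609/50499 + 323453 = -6903513213562/50499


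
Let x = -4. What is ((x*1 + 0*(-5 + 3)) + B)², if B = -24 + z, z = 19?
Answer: 81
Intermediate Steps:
B = -5 (B = -24 + 19 = -5)
((x*1 + 0*(-5 + 3)) + B)² = ((-4*1 + 0*(-5 + 3)) - 5)² = ((-4 + 0*(-2)) - 5)² = ((-4 + 0) - 5)² = (-4 - 5)² = (-9)² = 81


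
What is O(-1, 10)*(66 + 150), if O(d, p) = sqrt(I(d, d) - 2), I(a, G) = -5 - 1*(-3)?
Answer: 432*I ≈ 432.0*I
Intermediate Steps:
I(a, G) = -2 (I(a, G) = -5 + 3 = -2)
O(d, p) = 2*I (O(d, p) = sqrt(-2 - 2) = sqrt(-4) = 2*I)
O(-1, 10)*(66 + 150) = (2*I)*(66 + 150) = (2*I)*216 = 432*I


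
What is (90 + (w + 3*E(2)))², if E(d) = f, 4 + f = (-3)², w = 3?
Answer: 11664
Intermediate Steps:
f = 5 (f = -4 + (-3)² = -4 + 9 = 5)
E(d) = 5
(90 + (w + 3*E(2)))² = (90 + (3 + 3*5))² = (90 + (3 + 15))² = (90 + 18)² = 108² = 11664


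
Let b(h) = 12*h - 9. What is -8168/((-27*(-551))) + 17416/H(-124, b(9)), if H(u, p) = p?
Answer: 28698800/163647 ≈ 175.37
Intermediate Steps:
b(h) = -9 + 12*h
-8168/((-27*(-551))) + 17416/H(-124, b(9)) = -8168/((-27*(-551))) + 17416/(-9 + 12*9) = -8168/14877 + 17416/(-9 + 108) = -8168*1/14877 + 17416/99 = -8168/14877 + 17416*(1/99) = -8168/14877 + 17416/99 = 28698800/163647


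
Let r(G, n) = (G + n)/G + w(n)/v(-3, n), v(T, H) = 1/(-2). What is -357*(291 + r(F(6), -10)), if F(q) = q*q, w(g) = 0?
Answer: -624869/6 ≈ -1.0414e+5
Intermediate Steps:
v(T, H) = -1/2
F(q) = q**2
r(G, n) = (G + n)/G (r(G, n) = (G + n)/G + 0/(-1/2) = (G + n)/G + 0*(-2) = (G + n)/G + 0 = (G + n)/G)
-357*(291 + r(F(6), -10)) = -357*(291 + (6**2 - 10)/(6**2)) = -357*(291 + (36 - 10)/36) = -357*(291 + (1/36)*26) = -357*(291 + 13/18) = -357*5251/18 = -624869/6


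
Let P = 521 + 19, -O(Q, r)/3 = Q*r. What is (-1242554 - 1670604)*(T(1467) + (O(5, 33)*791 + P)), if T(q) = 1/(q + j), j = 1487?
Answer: 1682390649321251/1477 ≈ 1.1391e+12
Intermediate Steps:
T(q) = 1/(1487 + q) (T(q) = 1/(q + 1487) = 1/(1487 + q))
O(Q, r) = -3*Q*r
P = 540
(-1242554 - 1670604)*(T(1467) + (O(5, 33)*791 + P)) = (-1242554 - 1670604)*(1/(1487 + 1467) + (-3*5*33*791 + 540)) = -2913158*(1/2954 + (-495*791 + 540)) = -2913158*(1/2954 + (-391545 + 540)) = -2913158*(1/2954 - 391005) = -2913158*(-1155028769/2954) = 1682390649321251/1477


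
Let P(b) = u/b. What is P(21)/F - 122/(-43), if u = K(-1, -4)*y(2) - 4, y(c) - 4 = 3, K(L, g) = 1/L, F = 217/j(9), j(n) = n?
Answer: 183899/65317 ≈ 2.8155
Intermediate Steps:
F = 217/9 ≈ 24.111
y(c) = 7 (y(c) = 4 + 3 = 7)
u = -11 (u = 7/(-1) - 4 = -1*7 - 4 = -7 - 4 = -11)
P(b) = -11/b
P(21)/F - 122/(-43) = (-11/21)/(217/9) - 122/(-43) = -11*1/21*(9/217) - 122*(-1/43) = -11/21*9/217 + 122/43 = -33/1519 + 122/43 = 183899/65317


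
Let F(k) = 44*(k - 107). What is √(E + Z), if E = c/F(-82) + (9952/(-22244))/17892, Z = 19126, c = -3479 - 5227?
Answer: √12988478530378551838/26058846 ≈ 138.30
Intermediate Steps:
F(k) = -4708 + 44*k (F(k) = 44*(-107 + k) = -4708 + 44*k)
c = -8706
E = 81840871/78176538 (E = -8706/(-4708 + 44*(-82)) + (9952/(-22244))/17892 = -8706/(-4708 - 3608) + (9952*(-1/22244))*(1/17892) = -8706/(-8316) - 2488/5561*1/17892 = -8706*(-1/8316) - 622/24874353 = 1451/1386 - 622/24874353 = 81840871/78176538 ≈ 1.0469)
√(E + Z) = √(81840871/78176538 + 19126) = √(1495286306659/78176538) = √12988478530378551838/26058846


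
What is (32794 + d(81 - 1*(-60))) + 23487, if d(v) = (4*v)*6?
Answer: 59665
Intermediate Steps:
d(v) = 24*v
(32794 + d(81 - 1*(-60))) + 23487 = (32794 + 24*(81 - 1*(-60))) + 23487 = (32794 + 24*(81 + 60)) + 23487 = (32794 + 24*141) + 23487 = (32794 + 3384) + 23487 = 36178 + 23487 = 59665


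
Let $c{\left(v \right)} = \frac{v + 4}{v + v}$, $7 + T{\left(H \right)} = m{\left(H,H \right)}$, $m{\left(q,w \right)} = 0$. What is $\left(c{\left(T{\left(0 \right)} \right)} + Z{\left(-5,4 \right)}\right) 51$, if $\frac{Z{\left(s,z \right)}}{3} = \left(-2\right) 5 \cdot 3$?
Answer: $- \frac{64107}{14} \approx -4579.1$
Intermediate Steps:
$Z{\left(s,z \right)} = -90$ ($Z{\left(s,z \right)} = 3 \left(-2\right) 5 \cdot 3 = 3 \left(\left(-10\right) 3\right) = 3 \left(-30\right) = -90$)
$T{\left(H \right)} = -7$ ($T{\left(H \right)} = -7 + 0 = -7$)
$c{\left(v \right)} = \frac{4 + v}{2 v}$
$\left(c{\left(T{\left(0 \right)} \right)} + Z{\left(-5,4 \right)}\right) 51 = \left(\frac{4 - 7}{2 \left(-7\right)} - 90\right) 51 = \left(\frac{1}{2} \left(- \frac{1}{7}\right) \left(-3\right) - 90\right) 51 = \left(\frac{3}{14} - 90\right) 51 = \left(- \frac{1257}{14}\right) 51 = - \frac{64107}{14}$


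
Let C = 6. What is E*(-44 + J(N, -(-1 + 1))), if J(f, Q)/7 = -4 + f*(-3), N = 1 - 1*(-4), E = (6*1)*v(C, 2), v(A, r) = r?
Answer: -2124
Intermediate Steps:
E = 12 (E = (6*1)*2 = 6*2 = 12)
N = 5 (N = 1 + 4 = 5)
J(f, Q) = -28 - 21*f (J(f, Q) = 7*(-4 + f*(-3)) = 7*(-4 - 3*f) = -28 - 21*f)
E*(-44 + J(N, -(-1 + 1))) = 12*(-44 + (-28 - 21*5)) = 12*(-44 + (-28 - 105)) = 12*(-44 - 133) = 12*(-177) = -2124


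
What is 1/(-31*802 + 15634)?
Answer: -1/9228 ≈ -0.00010837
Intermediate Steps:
1/(-31*802 + 15634) = 1/(-24862 + 15634) = 1/(-9228) = -1/9228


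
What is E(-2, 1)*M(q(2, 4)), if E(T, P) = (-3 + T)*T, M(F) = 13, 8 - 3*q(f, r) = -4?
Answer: 130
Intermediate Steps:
q(f, r) = 4 (q(f, r) = 8/3 - 1/3*(-4) = 8/3 + 4/3 = 4)
E(T, P) = T*(-3 + T)
E(-2, 1)*M(q(2, 4)) = -2*(-3 - 2)*13 = -2*(-5)*13 = 10*13 = 130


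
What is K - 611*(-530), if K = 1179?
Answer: 325009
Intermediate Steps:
K - 611*(-530) = 1179 - 611*(-530) = 1179 + 323830 = 325009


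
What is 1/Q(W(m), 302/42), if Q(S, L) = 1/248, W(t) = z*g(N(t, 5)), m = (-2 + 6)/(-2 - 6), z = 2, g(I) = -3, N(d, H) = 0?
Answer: 248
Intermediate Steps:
m = -1/2 (m = 4/(-8) = 4*(-1/8) = -1/2 ≈ -0.50000)
W(t) = -6 (W(t) = 2*(-3) = -6)
Q(S, L) = 1/248
1/Q(W(m), 302/42) = 1/(1/248) = 248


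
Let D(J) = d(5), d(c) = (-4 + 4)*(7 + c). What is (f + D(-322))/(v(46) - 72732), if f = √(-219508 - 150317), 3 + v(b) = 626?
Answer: -5*I*√14793/72109 ≈ -0.0084335*I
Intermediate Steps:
d(c) = 0 (d(c) = 0*(7 + c) = 0)
D(J) = 0
v(b) = 623 (v(b) = -3 + 626 = 623)
f = 5*I*√14793 (f = √(-369825) = 5*I*√14793 ≈ 608.13*I)
(f + D(-322))/(v(46) - 72732) = (5*I*√14793 + 0)/(623 - 72732) = (5*I*√14793)/(-72109) = (5*I*√14793)*(-1/72109) = -5*I*√14793/72109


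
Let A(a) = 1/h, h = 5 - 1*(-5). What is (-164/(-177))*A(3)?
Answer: 82/885 ≈ 0.092655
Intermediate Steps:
h = 10 (h = 5 + 5 = 10)
A(a) = ⅒ (A(a) = 1/10 = ⅒)
(-164/(-177))*A(3) = -164/(-177)*(⅒) = -164*(-1/177)*(⅒) = (164/177)*(⅒) = 82/885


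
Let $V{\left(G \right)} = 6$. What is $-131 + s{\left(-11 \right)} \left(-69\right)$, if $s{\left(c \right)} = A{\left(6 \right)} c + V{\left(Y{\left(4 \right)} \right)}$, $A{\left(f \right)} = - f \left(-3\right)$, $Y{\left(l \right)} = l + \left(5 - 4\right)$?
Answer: $13117$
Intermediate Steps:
$Y{\left(l \right)} = 1 + l$ ($Y{\left(l \right)} = l + 1 = 1 + l$)
$A{\left(f \right)} = 3 f$
$s{\left(c \right)} = 6 + 18 c$ ($s{\left(c \right)} = 3 \cdot 6 c + 6 = 18 c + 6 = 6 + 18 c$)
$-131 + s{\left(-11 \right)} \left(-69\right) = -131 + \left(6 + 18 \left(-11\right)\right) \left(-69\right) = -131 + \left(6 - 198\right) \left(-69\right) = -131 - -13248 = -131 + 13248 = 13117$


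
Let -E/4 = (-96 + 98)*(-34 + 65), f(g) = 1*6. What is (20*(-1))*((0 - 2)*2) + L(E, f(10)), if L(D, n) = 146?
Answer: 226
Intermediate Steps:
f(g) = 6
E = -248 (E = -4*(-96 + 98)*(-34 + 65) = -8*31 = -4*62 = -248)
(20*(-1))*((0 - 2)*2) + L(E, f(10)) = (20*(-1))*((0 - 2)*2) + 146 = -(-40)*2 + 146 = -20*(-4) + 146 = 80 + 146 = 226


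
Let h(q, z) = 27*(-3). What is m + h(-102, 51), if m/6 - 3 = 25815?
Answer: 154827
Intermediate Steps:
m = 154908 (m = 18 + 6*25815 = 18 + 154890 = 154908)
h(q, z) = -81
m + h(-102, 51) = 154908 - 81 = 154827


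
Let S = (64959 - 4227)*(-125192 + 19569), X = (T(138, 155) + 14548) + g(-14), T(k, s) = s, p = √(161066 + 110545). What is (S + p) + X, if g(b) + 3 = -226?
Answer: -6414681562 + 3*√30179 ≈ -6.4147e+9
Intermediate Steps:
g(b) = -229 (g(b) = -3 - 226 = -229)
p = 3*√30179 (p = √271611 = 3*√30179 ≈ 521.16)
X = 14474 (X = (155 + 14548) - 229 = 14703 - 229 = 14474)
S = -6414696036 (S = 60732*(-105623) = -6414696036)
(S + p) + X = (-6414696036 + 3*√30179) + 14474 = -6414681562 + 3*√30179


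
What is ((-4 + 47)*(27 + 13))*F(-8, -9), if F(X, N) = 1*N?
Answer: -15480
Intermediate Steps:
F(X, N) = N
((-4 + 47)*(27 + 13))*F(-8, -9) = ((-4 + 47)*(27 + 13))*(-9) = (43*40)*(-9) = 1720*(-9) = -15480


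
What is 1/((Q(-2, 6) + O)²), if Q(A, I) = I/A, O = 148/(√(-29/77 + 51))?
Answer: 3798601/(-5847 + 74*√300146)² ≈ 0.0031558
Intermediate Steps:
O = 74*√300146/1949 (O = 148/(√(-29*1/77 + 51)) = 148/(√(-29/77 + 51)) = 148/(√(3898/77)) = 148/((√300146/77)) = 148*(√300146/3898) = 74*√300146/1949 ≈ 20.801)
1/((Q(-2, 6) + O)²) = 1/((6/(-2) + 74*√300146/1949)²) = 1/((6*(-½) + 74*√300146/1949)²) = 1/((-3 + 74*√300146/1949)²) = (-3 + 74*√300146/1949)⁻²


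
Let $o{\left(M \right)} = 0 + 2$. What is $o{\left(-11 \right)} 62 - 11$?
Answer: $113$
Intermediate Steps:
$o{\left(M \right)} = 2$
$o{\left(-11 \right)} 62 - 11 = 2 \cdot 62 - 11 = 124 - 11 = 113$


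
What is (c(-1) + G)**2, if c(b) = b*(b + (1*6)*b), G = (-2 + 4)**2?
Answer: 121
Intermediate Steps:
G = 4 (G = 2**2 = 4)
c(b) = 7*b**2 (c(b) = b*(b + 6*b) = b*(7*b) = 7*b**2)
(c(-1) + G)**2 = (7*(-1)**2 + 4)**2 = (7*1 + 4)**2 = (7 + 4)**2 = 11**2 = 121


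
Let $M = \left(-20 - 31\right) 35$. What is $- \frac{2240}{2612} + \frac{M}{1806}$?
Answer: $- \frac{103665}{56158} \approx -1.846$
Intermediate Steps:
$M = -1785$ ($M = \left(-51\right) 35 = -1785$)
$- \frac{2240}{2612} + \frac{M}{1806} = - \frac{2240}{2612} - \frac{1785}{1806} = \left(-2240\right) \frac{1}{2612} - \frac{85}{86} = - \frac{560}{653} - \frac{85}{86} = - \frac{103665}{56158}$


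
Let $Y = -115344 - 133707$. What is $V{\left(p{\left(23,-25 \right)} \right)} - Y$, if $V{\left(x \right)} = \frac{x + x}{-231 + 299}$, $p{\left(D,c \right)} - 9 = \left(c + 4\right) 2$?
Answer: $\frac{8467701}{34} \approx 2.4905 \cdot 10^{5}$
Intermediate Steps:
$p{\left(D,c \right)} = 17 + 2 c$ ($p{\left(D,c \right)} = 9 + \left(c + 4\right) 2 = 9 + \left(4 + c\right) 2 = 9 + \left(8 + 2 c\right) = 17 + 2 c$)
$Y = -249051$ ($Y = -115344 - 133707 = -249051$)
$V{\left(x \right)} = \frac{x}{34}$ ($V{\left(x \right)} = \frac{2 x}{68} = 2 x \frac{1}{68} = \frac{x}{34}$)
$V{\left(p{\left(23,-25 \right)} \right)} - Y = \frac{17 + 2 \left(-25\right)}{34} - -249051 = \frac{17 - 50}{34} + 249051 = \frac{1}{34} \left(-33\right) + 249051 = - \frac{33}{34} + 249051 = \frac{8467701}{34}$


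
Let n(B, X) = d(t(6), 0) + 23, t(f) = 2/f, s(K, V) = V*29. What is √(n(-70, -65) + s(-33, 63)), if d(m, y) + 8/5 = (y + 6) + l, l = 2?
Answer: √46410/5 ≈ 43.086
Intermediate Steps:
s(K, V) = 29*V
d(m, y) = 32/5 + y (d(m, y) = -8/5 + ((y + 6) + 2) = -8/5 + ((6 + y) + 2) = -8/5 + (8 + y) = 32/5 + y)
n(B, X) = 147/5 (n(B, X) = (32/5 + 0) + 23 = 32/5 + 23 = 147/5)
√(n(-70, -65) + s(-33, 63)) = √(147/5 + 29*63) = √(147/5 + 1827) = √(9282/5) = √46410/5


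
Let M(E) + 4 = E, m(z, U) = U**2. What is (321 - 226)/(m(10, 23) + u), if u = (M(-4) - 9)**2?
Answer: 95/818 ≈ 0.11614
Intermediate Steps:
M(E) = -4 + E
u = 289 (u = ((-4 - 4) - 9)**2 = (-8 - 9)**2 = (-17)**2 = 289)
(321 - 226)/(m(10, 23) + u) = (321 - 226)/(23**2 + 289) = 95/(529 + 289) = 95/818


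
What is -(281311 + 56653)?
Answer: -337964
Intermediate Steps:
-(281311 + 56653) = -1*337964 = -337964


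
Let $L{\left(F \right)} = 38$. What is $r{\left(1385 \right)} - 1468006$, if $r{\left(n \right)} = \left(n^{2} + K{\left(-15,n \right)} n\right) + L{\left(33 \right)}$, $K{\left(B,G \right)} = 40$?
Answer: $505657$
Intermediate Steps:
$r{\left(n \right)} = 38 + n^{2} + 40 n$ ($r{\left(n \right)} = \left(n^{2} + 40 n\right) + 38 = 38 + n^{2} + 40 n$)
$r{\left(1385 \right)} - 1468006 = \left(38 + 1385^{2} + 40 \cdot 1385\right) - 1468006 = \left(38 + 1918225 + 55400\right) - 1468006 = 1973663 - 1468006 = 505657$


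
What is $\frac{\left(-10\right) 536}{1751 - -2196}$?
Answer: $- \frac{5360}{3947} \approx -1.358$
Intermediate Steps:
$\frac{\left(-10\right) 536}{1751 - -2196} = - \frac{5360}{1751 + 2196} = - \frac{5360}{3947}$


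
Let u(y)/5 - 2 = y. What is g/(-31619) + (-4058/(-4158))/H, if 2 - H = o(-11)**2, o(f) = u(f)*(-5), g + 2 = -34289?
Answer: 515557083028/475392645189 ≈ 1.0845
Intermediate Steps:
g = -34291 (g = -2 - 34289 = -34291)
u(y) = 10 + 5*y
o(f) = -50 - 25*f (o(f) = (10 + 5*f)*(-5) = -50 - 25*f)
H = -50623 (H = 2 - (-50 - 25*(-11))**2 = 2 - (-50 + 275)**2 = 2 - 1*225**2 = 2 - 1*50625 = 2 - 50625 = -50623)
g/(-31619) + (-4058/(-4158))/H = -34291/(-31619) - 4058/(-4158)/(-50623) = -34291*(-1/31619) - 4058*(-1/4158)*(-1/50623) = 34291/31619 + (2029/2079)*(-1/50623) = 34291/31619 - 2029/105245217 = 515557083028/475392645189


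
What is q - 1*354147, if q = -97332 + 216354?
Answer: -235125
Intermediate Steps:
q = 119022
q - 1*354147 = 119022 - 1*354147 = 119022 - 354147 = -235125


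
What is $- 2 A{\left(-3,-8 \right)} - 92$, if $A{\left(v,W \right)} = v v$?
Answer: $-110$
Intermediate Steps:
$A{\left(v,W \right)} = v^{2}$
$- 2 A{\left(-3,-8 \right)} - 92 = - 2 \left(-3\right)^{2} - 92 = \left(-2\right) 9 - 92 = -18 - 92 = -110$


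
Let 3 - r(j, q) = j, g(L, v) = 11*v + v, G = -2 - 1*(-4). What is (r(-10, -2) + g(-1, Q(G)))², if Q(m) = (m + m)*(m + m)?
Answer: 42025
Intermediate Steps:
G = 2 (G = -2 + 4 = 2)
Q(m) = 4*m² (Q(m) = (2*m)*(2*m) = 4*m²)
g(L, v) = 12*v
r(j, q) = 3 - j
(r(-10, -2) + g(-1, Q(G)))² = ((3 - 1*(-10)) + 12*(4*2²))² = ((3 + 10) + 12*(4*4))² = (13 + 12*16)² = (13 + 192)² = 205² = 42025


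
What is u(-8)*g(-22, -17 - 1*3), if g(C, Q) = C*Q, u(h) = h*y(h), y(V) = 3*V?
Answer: 84480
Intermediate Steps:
u(h) = 3*h**2 (u(h) = h*(3*h) = 3*h**2)
u(-8)*g(-22, -17 - 1*3) = (3*(-8)**2)*(-22*(-17 - 1*3)) = (3*64)*(-22*(-17 - 3)) = 192*(-22*(-20)) = 192*440 = 84480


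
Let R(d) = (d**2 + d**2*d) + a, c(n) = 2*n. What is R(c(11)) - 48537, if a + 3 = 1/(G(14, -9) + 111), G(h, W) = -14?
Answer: -3628575/97 ≈ -37408.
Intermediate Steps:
a = -290/97 (a = -3 + 1/(-14 + 111) = -3 + 1/97 = -290/97 ≈ -2.9897)
R(d) = -290/97 + d**2 + d**3 (R(d) = (d**2 + d**2*d) - 290/97 = (d**2 + d**3) - 290/97 = -290/97 + d**2 + d**3)
R(c(11)) - 48537 = (-290/97 + (2*11)**2 + (2*11)**3) - 48537 = (-290/97 + 22**2 + 22**3) - 48537 = (-290/97 + 484 + 10648) - 48537 = 1079514/97 - 48537 = -3628575/97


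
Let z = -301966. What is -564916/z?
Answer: 282458/150983 ≈ 1.8708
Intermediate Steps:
-564916/z = -564916/(-301966) = -564916*(-1/301966) = 282458/150983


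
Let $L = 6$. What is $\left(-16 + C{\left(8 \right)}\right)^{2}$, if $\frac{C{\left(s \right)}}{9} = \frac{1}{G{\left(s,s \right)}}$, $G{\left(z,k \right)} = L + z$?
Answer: $\frac{46225}{196} \approx 235.84$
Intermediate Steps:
$G{\left(z,k \right)} = 6 + z$
$C{\left(s \right)} = \frac{9}{6 + s}$
$\left(-16 + C{\left(8 \right)}\right)^{2} = \left(-16 + \frac{9}{6 + 8}\right)^{2} = \left(-16 + \frac{9}{14}\right)^{2} = \left(- \frac{215}{14}\right)^{2} = \frac{46225}{196}$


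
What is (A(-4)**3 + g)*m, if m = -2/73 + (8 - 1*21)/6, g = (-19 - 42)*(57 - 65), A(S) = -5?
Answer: -116281/146 ≈ -796.45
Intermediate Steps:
g = 488 (g = -61*(-8) = 488)
m = -961/438 (m = -2*1/73 + (8 - 21)*(1/6) = -2/73 - 13*1/6 = -2/73 - 13/6 = -961/438 ≈ -2.1941)
(A(-4)**3 + g)*m = ((-5)**3 + 488)*(-961/438) = (-125 + 488)*(-961/438) = 363*(-961/438) = -116281/146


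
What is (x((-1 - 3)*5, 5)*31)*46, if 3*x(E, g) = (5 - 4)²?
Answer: 1426/3 ≈ 475.33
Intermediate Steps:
x(E, g) = ⅓ (x(E, g) = (5 - 4)²/3 = (⅓)*1² = (⅓)*1 = ⅓)
(x((-1 - 3)*5, 5)*31)*46 = ((⅓)*31)*46 = (31/3)*46 = 1426/3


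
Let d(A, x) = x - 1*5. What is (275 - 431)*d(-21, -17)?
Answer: 3432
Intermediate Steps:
d(A, x) = -5 + x (d(A, x) = x - 5 = -5 + x)
(275 - 431)*d(-21, -17) = (275 - 431)*(-5 - 17) = -156*(-22) = 3432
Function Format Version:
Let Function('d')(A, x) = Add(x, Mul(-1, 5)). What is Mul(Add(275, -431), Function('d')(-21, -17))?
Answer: 3432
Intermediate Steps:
Function('d')(A, x) = Add(-5, x) (Function('d')(A, x) = Add(x, -5) = Add(-5, x))
Mul(Add(275, -431), Function('d')(-21, -17)) = Mul(Add(275, -431), Add(-5, -17)) = Mul(-156, -22) = 3432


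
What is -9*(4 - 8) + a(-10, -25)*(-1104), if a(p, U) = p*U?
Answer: -275964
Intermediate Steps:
a(p, U) = U*p
-9*(4 - 8) + a(-10, -25)*(-1104) = -9*(4 - 8) - 25*(-10)*(-1104) = -9*(-4) + 250*(-1104) = 36 - 276000 = -275964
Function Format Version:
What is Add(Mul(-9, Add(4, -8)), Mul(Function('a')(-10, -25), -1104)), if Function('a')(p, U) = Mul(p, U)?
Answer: -275964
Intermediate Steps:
Function('a')(p, U) = Mul(U, p)
Add(Mul(-9, Add(4, -8)), Mul(Function('a')(-10, -25), -1104)) = Add(Mul(-9, Add(4, -8)), Mul(Mul(-25, -10), -1104)) = Add(Mul(-9, -4), Mul(250, -1104)) = Add(36, -276000) = -275964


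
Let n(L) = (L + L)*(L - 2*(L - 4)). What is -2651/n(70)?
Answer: 2651/8680 ≈ 0.30541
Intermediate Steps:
n(L) = 2*L*(8 - L) (n(L) = (2*L)*(L - 2*(-4 + L)) = (2*L)*(L + (8 - 2*L)) = (2*L)*(8 - L) = 2*L*(8 - L))
-2651/n(70) = -2651*1/(140*(8 - 1*70)) = -2651*1/(140*(8 - 70)) = -2651/(2*70*(-62)) = -2651/(-8680) = -2651*(-1/8680) = 2651/8680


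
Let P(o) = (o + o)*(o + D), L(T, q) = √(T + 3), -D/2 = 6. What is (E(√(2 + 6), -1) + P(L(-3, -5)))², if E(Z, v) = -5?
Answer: 25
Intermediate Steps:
D = -12 (D = -2*6 = -12)
L(T, q) = √(3 + T)
P(o) = 2*o*(-12 + o) (P(o) = (o + o)*(o - 12) = (2*o)*(-12 + o) = 2*o*(-12 + o))
(E(√(2 + 6), -1) + P(L(-3, -5)))² = (-5 + 2*√(3 - 3)*(-12 + √(3 - 3)))² = (-5 + 2*√0*(-12 + √0))² = (-5 + 2*0*(-12 + 0))² = (-5 + 2*0*(-12))² = (-5 + 0)² = (-5)² = 25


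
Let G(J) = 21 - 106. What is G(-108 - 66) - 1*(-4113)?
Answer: 4028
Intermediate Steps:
G(J) = -85
G(-108 - 66) - 1*(-4113) = -85 - 1*(-4113) = -85 + 4113 = 4028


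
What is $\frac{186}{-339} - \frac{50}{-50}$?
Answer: $\frac{51}{113} \approx 0.45133$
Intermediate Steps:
$\frac{186}{-339} - \frac{50}{-50} = 186 \left(- \frac{1}{339}\right) - -1 = - \frac{62}{113} + 1 = \frac{51}{113}$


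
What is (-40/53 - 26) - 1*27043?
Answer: -1434697/53 ≈ -27070.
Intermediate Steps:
(-40/53 - 26) - 1*27043 = ((1/53)*(-40) - 26) - 27043 = (-40/53 - 26) - 27043 = -1418/53 - 27043 = -1434697/53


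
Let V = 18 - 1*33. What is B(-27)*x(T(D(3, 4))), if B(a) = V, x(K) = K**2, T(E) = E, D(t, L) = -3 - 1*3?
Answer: -540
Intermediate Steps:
D(t, L) = -6 (D(t, L) = -3 - 3 = -6)
V = -15 (V = 18 - 33 = -15)
B(a) = -15
B(-27)*x(T(D(3, 4))) = -15*(-6)**2 = -15*36 = -540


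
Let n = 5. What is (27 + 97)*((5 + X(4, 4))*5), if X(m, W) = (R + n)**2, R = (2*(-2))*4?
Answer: 78120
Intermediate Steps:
R = -16 (R = -4*4 = -16)
X(m, W) = 121 (X(m, W) = (-16 + 5)**2 = (-11)**2 = 121)
(27 + 97)*((5 + X(4, 4))*5) = (27 + 97)*((5 + 121)*5) = 124*(126*5) = 124*630 = 78120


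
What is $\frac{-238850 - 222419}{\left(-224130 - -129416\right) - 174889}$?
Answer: $\frac{461269}{269603} \approx 1.7109$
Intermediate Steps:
$\frac{-238850 - 222419}{\left(-224130 - -129416\right) - 174889} = - \frac{461269}{\left(-224130 + 129416\right) - 174889} = - \frac{461269}{-94714 - 174889} = - \frac{461269}{-269603} = \left(-461269\right) \left(- \frac{1}{269603}\right) = \frac{461269}{269603}$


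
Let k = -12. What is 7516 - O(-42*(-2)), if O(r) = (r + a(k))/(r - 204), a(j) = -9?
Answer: 60133/8 ≈ 7516.6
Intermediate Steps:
O(r) = (-9 + r)/(-204 + r) (O(r) = (r - 9)/(r - 204) = (-9 + r)/(-204 + r))
7516 - O(-42*(-2)) = 7516 - (-9 - 42*(-2))/(-204 - 42*(-2)) = 7516 - (-9 + 84)/(-204 + 84) = 7516 - 75/(-120) = 7516 - (-1)*75/120 = 7516 - 1*(-5/8) = 7516 + 5/8 = 60133/8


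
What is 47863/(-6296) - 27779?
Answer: -174944447/6296 ≈ -27787.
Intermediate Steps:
47863/(-6296) - 27779 = 47863*(-1/6296) - 27779 = -47863/6296 - 27779 = -174944447/6296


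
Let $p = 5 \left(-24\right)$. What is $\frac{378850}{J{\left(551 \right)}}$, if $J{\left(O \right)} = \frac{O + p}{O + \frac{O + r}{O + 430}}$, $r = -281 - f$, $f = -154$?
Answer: $\frac{204940801750}{422811} \approx 4.8471 \cdot 10^{5}$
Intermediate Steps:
$p = -120$
$r = -127$ ($r = -281 - -154 = -281 + 154 = -127$)
$J{\left(O \right)} = \frac{-120 + O}{O + \frac{-127 + O}{430 + O}}$ ($J{\left(O \right)} = \frac{O - 120}{O + \frac{O - 127}{O + 430}} = \frac{-120 + O}{O + \frac{-127 + O}{430 + O}}$)
$\frac{378850}{J{\left(551 \right)}} = \frac{378850}{\frac{1}{-127 + 551^{2} + 431 \cdot 551} \left(-51600 + 551^{2} + 310 \cdot 551\right)} = \frac{378850}{\frac{1}{-127 + 303601 + 237481} \left(-51600 + 303601 + 170810\right)} = \frac{378850}{\frac{1}{540955} \cdot 422811} = \frac{378850}{\frac{422811}{540955}} = 378850 \cdot \frac{540955}{422811} = \frac{204940801750}{422811}$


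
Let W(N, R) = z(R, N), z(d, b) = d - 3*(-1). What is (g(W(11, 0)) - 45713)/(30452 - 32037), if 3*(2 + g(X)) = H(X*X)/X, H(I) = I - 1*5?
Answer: 411431/14265 ≈ 28.842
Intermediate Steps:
H(I) = -5 + I (H(I) = I - 5 = -5 + I)
z(d, b) = 3 + d (z(d, b) = d + 3 = 3 + d)
W(N, R) = 3 + R
g(X) = -2 + (-5 + X²)/(3*X) (g(X) = -2 + ((-5 + X*X)/X)/3 = -2 + ((-5 + X²)/X)/3 = -2 + (-5 + X²)/(3*X))
(g(W(11, 0)) - 45713)/(30452 - 32037) = ((-2 - 5/(3*(3 + 0)) + (3 + 0)/3) - 45713)/(30452 - 32037) = ((-2 - 5/3/3 + (⅓)*3) - 45713)/(-1585) = ((-2 - 5/3*⅓ + 1) - 45713)*(-1/1585) = ((-2 - 5/9 + 1) - 45713)*(-1/1585) = (-14/9 - 45713)*(-1/1585) = -411431/9*(-1/1585) = 411431/14265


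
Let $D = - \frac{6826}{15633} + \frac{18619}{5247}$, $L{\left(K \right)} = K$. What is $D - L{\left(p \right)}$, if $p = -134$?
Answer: $\frac{1249642871}{9114039} \approx 137.11$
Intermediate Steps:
$D = \frac{28361645}{9114039}$ ($D = \left(-6826\right) \frac{1}{15633} + 18619 \cdot \frac{1}{5247} = - \frac{6826}{15633} + \frac{18619}{5247} = \frac{28361645}{9114039} \approx 3.1119$)
$D - L{\left(p \right)} = \frac{28361645}{9114039} - -134 = \frac{28361645}{9114039} + 134 = \frac{1249642871}{9114039}$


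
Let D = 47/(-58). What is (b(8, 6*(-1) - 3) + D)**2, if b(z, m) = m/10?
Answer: 61504/21025 ≈ 2.9253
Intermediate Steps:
b(z, m) = m/10 (b(z, m) = m*(1/10) = m/10)
D = -47/58 (D = 47*(-1/58) = -47/58 ≈ -0.81034)
(b(8, 6*(-1) - 3) + D)**2 = ((6*(-1) - 3)/10 - 47/58)**2 = ((-6 - 3)/10 - 47/58)**2 = ((1/10)*(-9) - 47/58)**2 = (-9/10 - 47/58)**2 = (-248/145)**2 = 61504/21025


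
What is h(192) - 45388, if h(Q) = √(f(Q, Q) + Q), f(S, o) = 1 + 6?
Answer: -45388 + √199 ≈ -45374.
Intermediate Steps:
f(S, o) = 7
h(Q) = √(7 + Q)
h(192) - 45388 = √(7 + 192) - 45388 = √199 - 45388 = -45388 + √199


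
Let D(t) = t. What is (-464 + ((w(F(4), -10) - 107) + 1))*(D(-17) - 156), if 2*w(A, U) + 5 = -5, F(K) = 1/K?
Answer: 99475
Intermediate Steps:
w(A, U) = -5 (w(A, U) = -5/2 + (½)*(-5) = -5/2 - 5/2 = -5)
(-464 + ((w(F(4), -10) - 107) + 1))*(D(-17) - 156) = (-464 + ((-5 - 107) + 1))*(-17 - 156) = (-464 + (-112 + 1))*(-173) = (-464 - 111)*(-173) = -575*(-173) = 99475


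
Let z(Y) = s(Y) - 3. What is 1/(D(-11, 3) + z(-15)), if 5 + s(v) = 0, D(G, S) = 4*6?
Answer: 1/16 ≈ 0.062500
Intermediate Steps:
D(G, S) = 24
s(v) = -5 (s(v) = -5 + 0 = -5)
z(Y) = -8 (z(Y) = -5 - 3 = -8)
1/(D(-11, 3) + z(-15)) = 1/(24 - 8) = 1/16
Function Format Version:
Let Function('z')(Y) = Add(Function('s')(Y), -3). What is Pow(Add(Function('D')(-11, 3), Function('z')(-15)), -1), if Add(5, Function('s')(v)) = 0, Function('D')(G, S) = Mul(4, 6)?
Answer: Rational(1, 16) ≈ 0.062500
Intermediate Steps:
Function('D')(G, S) = 24
Function('s')(v) = -5 (Function('s')(v) = Add(-5, 0) = -5)
Function('z')(Y) = -8 (Function('z')(Y) = Add(-5, -3) = -8)
Pow(Add(Function('D')(-11, 3), Function('z')(-15)), -1) = Pow(Add(24, -8), -1) = Pow(16, -1) = Rational(1, 16)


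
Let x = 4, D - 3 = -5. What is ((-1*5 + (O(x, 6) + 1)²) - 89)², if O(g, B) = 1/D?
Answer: 140625/16 ≈ 8789.1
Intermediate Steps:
D = -2 (D = 3 - 5 = -2)
O(g, B) = -½ (O(g, B) = 1/(-2) = -½)
((-1*5 + (O(x, 6) + 1)²) - 89)² = ((-1*5 + (-½ + 1)²) - 89)² = ((-5 + (½)²) - 89)² = ((-5 + ¼) - 89)² = (-19/4 - 89)² = (-375/4)² = 140625/16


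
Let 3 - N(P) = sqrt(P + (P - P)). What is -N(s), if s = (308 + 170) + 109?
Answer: -3 + sqrt(587) ≈ 21.228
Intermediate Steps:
s = 587 (s = 478 + 109 = 587)
N(P) = 3 - sqrt(P) (N(P) = 3 - sqrt(P + (P - P)) = 3 - sqrt(P + 0) = 3 - sqrt(P))
-N(s) = -(3 - sqrt(587)) = -3 + sqrt(587)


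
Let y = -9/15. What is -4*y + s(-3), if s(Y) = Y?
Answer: -3/5 ≈ -0.60000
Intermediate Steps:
y = -3/5 (y = -9*1/15 = -3/5 ≈ -0.60000)
-4*y + s(-3) = -4*(-3/5) - 3 = 12/5 - 3 = -3/5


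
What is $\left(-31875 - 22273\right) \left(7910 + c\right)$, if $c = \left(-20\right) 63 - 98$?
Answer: $-354777696$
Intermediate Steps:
$c = -1358$ ($c = -1260 - 98 = -1358$)
$\left(-31875 - 22273\right) \left(7910 + c\right) = \left(-31875 - 22273\right) \left(7910 - 1358\right) = \left(-54148\right) 6552 = -354777696$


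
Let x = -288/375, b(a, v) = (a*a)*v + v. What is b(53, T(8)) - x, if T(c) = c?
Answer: 2810096/125 ≈ 22481.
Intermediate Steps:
b(a, v) = v + v*a² (b(a, v) = a²*v + v = v*a² + v = v + v*a²)
x = -96/125 (x = -288*1/375 = -96/125 ≈ -0.76800)
b(53, T(8)) - x = 8*(1 + 53²) - 1*(-96/125) = 8*(1 + 2809) + 96/125 = 8*2810 + 96/125 = 22480 + 96/125 = 2810096/125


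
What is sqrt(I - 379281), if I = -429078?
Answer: I*sqrt(808359) ≈ 899.09*I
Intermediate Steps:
sqrt(I - 379281) = sqrt(-429078 - 379281) = sqrt(-808359) = I*sqrt(808359)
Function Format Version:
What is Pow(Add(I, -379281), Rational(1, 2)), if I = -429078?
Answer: Mul(I, Pow(808359, Rational(1, 2))) ≈ Mul(899.09, I)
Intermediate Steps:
Pow(Add(I, -379281), Rational(1, 2)) = Pow(Add(-429078, -379281), Rational(1, 2)) = Pow(-808359, Rational(1, 2)) = Mul(I, Pow(808359, Rational(1, 2)))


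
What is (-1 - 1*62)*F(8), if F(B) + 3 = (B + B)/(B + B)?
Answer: 126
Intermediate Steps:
F(B) = -2 (F(B) = -3 + (B + B)/(B + B) = -3 + (2*B)/((2*B)) = -3 + (2*B)*(1/(2*B)) = -3 + 1 = -2)
(-1 - 1*62)*F(8) = (-1 - 1*62)*(-2) = (-1 - 62)*(-2) = -63*(-2) = 126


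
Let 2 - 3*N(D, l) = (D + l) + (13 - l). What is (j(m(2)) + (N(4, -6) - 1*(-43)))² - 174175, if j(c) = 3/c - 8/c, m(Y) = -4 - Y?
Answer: -6216011/36 ≈ -1.7267e+5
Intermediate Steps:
N(D, l) = -11/3 - D/3 (N(D, l) = ⅔ - ((D + l) + (13 - l))/3 = ⅔ - (13 + D)/3 = ⅔ + (-13/3 - D/3) = -11/3 - D/3)
j(c) = -5/c
(j(m(2)) + (N(4, -6) - 1*(-43)))² - 174175 = (-5/(-4 - 1*2) + ((-11/3 - ⅓*4) - 1*(-43)))² - 174175 = (-5/(-4 - 2) + ((-11/3 - 4/3) + 43))² - 174175 = (-5/(-6) + (-5 + 43))² - 174175 = (-5*(-⅙) + 38)² - 174175 = (⅚ + 38)² - 174175 = (233/6)² - 174175 = 54289/36 - 174175 = -6216011/36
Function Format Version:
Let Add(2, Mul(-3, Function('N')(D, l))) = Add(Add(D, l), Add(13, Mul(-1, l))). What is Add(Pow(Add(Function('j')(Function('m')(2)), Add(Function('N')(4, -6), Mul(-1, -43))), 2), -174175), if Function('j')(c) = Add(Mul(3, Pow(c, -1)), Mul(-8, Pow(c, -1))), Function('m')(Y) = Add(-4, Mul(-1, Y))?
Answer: Rational(-6216011, 36) ≈ -1.7267e+5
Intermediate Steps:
Function('N')(D, l) = Add(Rational(-11, 3), Mul(Rational(-1, 3), D)) (Function('N')(D, l) = Add(Rational(2, 3), Mul(Rational(-1, 3), Add(Add(D, l), Add(13, Mul(-1, l))))) = Add(Rational(2, 3), Mul(Rational(-1, 3), Add(13, D))) = Add(Rational(2, 3), Add(Rational(-13, 3), Mul(Rational(-1, 3), D))) = Add(Rational(-11, 3), Mul(Rational(-1, 3), D)))
Function('j')(c) = Mul(-5, Pow(c, -1))
Add(Pow(Add(Function('j')(Function('m')(2)), Add(Function('N')(4, -6), Mul(-1, -43))), 2), -174175) = Add(Pow(Add(Mul(-5, Pow(Add(-4, Mul(-1, 2)), -1)), Add(Add(Rational(-11, 3), Mul(Rational(-1, 3), 4)), Mul(-1, -43))), 2), -174175) = Add(Pow(Add(Mul(-5, Pow(Add(-4, -2), -1)), Add(Add(Rational(-11, 3), Rational(-4, 3)), 43)), 2), -174175) = Add(Pow(Add(Mul(-5, Pow(-6, -1)), Add(-5, 43)), 2), -174175) = Add(Pow(Add(Mul(-5, Rational(-1, 6)), 38), 2), -174175) = Add(Pow(Add(Rational(5, 6), 38), 2), -174175) = Add(Pow(Rational(233, 6), 2), -174175) = Add(Rational(54289, 36), -174175) = Rational(-6216011, 36)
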